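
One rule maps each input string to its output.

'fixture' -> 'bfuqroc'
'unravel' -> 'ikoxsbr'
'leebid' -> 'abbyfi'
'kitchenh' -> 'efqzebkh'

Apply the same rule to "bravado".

loxsxay

Each output is the input with this applied: swap the first and last characters, then shift every letter 3 places backward in the alphabet (wrapping around).
"bravado" → "oravadb" → "loxsxay".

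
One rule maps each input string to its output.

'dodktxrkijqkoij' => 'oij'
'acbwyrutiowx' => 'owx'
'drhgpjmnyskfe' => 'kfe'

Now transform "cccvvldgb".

Looking at the pairs, the operation is to keep only the last 3 characters.
On "cccvvldgb" that produces "dgb".

dgb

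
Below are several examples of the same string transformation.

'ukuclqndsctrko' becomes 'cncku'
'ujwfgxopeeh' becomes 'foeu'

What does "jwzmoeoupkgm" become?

The pattern: keep one character in every 3, starting at position 1 (positions 1st, 4th, 7th, ...), then move the first character to the end.
For "jwzmoeoupkgm", step one produces "jmok"; step two turns that into "mokj".

mokj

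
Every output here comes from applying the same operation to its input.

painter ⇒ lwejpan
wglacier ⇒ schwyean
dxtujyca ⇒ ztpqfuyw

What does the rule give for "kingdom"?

Each output is the input with this applied: shift every letter 4 places backward in the alphabet (wrapping around).
Doing the same to "kingdom": "gejczki".

gejczki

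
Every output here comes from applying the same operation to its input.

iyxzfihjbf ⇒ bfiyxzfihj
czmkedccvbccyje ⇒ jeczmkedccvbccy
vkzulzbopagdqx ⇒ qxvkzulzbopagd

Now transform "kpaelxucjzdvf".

Rule — move the last 2 characters to the front (rotate right by 2).
Doing the same to "kpaelxucjzdvf": "vfkpaelxucjzd".

vfkpaelxucjzd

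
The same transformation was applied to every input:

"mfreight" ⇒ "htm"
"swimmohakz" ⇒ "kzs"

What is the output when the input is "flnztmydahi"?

hif

The pattern: move the first character to the end, then keep only the last 3 characters.
Applying both steps to "flnztmydahi": "lnztmydahif", then "hif".
(Check on "mfreight": → "freightm" → "htm" ✓)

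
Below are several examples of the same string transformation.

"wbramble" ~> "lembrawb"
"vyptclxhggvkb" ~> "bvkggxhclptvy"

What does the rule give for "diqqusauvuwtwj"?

Looking at the pairs, the operation is to swap each adjacent pair of characters (1↔2, 3↔4, ...), then reverse the string.
For "diqqusauvuwtwj", step one produces "idqqsuuauvtwjw"; step two turns that into "wjwtvuauusqqdi".

wjwtvuauusqqdi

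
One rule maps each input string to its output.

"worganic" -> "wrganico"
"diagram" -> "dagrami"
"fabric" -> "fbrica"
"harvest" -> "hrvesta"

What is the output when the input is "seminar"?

sminare

The pattern: move the first character to the end, then swap the first and last characters.
For "seminar", step one produces "eminars"; step two turns that into "sminare".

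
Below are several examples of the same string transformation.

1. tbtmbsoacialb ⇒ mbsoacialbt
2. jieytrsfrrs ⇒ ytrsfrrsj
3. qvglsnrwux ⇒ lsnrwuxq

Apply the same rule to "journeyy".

rneyyj

Looking at the pairs, the operation is to move the first 3 characters to the end (rotate left by 3), then delete the last 2 characters.
Applying both steps to "journeyy": "rneyyjou", then "rneyyj".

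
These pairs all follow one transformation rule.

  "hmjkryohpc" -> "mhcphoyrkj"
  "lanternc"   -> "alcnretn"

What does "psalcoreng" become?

What's happening: reverse the string, then move the last 2 characters to the front (rotate right by 2).
For "psalcoreng", step one produces "gneroclasp"; step two turns that into "spgnerocla".

spgnerocla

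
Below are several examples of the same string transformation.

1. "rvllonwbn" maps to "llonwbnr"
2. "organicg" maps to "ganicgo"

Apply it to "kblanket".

lanketk

Rule — move the first character to the end, then delete the first character.
Applying both steps to "kblanket": "blanketk", then "lanketk".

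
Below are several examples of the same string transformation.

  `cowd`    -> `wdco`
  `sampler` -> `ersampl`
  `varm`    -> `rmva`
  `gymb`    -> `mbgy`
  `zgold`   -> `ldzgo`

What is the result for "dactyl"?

Rule — move the last 2 characters to the front (rotate right by 2).
Doing the same to "dactyl": "yldact".

yldact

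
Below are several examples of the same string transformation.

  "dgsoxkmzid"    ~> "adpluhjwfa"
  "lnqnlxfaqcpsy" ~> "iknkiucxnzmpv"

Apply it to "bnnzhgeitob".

ykkwedbfqly

Looking at the pairs, the operation is to shift every letter 3 places backward in the alphabet (wrapping around).
On "bnnzhgeitob" that produces "ykkwedbfqly".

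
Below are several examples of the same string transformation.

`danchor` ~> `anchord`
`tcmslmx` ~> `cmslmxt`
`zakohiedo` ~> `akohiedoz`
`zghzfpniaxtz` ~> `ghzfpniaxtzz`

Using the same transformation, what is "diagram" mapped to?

iagramd

The rule is to move the first character to the end.
Applying that to "diagram" gives "iagramd".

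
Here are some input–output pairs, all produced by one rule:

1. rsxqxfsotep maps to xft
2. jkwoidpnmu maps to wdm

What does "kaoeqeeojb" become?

oej

Each output is the input with this applied: keep one character in every 3, starting at position 3 (positions 3rd, 6th, 9th, ...).
So "kaoeqeeojb" becomes "oej".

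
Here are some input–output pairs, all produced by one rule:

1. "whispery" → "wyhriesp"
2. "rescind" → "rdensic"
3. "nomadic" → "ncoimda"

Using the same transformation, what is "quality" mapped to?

In each case the input is transformed by: take characters alternately from the front and the back (1st, last, 2nd, 2nd-last, ...).
Doing the same to "quality": "qyutail".

qyutail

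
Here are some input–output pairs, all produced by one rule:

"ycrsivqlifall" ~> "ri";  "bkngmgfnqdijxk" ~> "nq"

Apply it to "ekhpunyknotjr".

The rule is to keep every other character starting from the first (positions 1st, 3rd, 5th, ...), then keep one character in every 3, starting at position 2 (positions 2nd, 5th, 8th, ...).
On "ekhpunyknotjr": the first step gives "ehuyntr", and the second then gives "hn".

hn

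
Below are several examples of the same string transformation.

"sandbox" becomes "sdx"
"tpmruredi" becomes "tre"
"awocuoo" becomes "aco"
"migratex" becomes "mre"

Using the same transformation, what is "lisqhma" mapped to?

lqa

The transformation: keep one character in every 3, starting at position 1 (positions 1st, 4th, 7th, ...).
"lisqhma" → "lqa".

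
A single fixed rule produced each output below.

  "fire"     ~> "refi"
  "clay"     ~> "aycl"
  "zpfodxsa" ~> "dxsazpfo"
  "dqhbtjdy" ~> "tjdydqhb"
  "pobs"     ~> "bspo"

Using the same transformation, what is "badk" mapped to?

The transformation: swap the front and back halves of the string.
Doing the same to "badk": "dkba".

dkba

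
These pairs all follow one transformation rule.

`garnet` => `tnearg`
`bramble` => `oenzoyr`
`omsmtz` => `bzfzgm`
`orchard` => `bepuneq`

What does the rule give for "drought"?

qebhtug

In each case the input is transformed by: shift every letter 13 places forward in the alphabet (wrapping around) — i.e. ROT13.
"drought" → "qebhtug".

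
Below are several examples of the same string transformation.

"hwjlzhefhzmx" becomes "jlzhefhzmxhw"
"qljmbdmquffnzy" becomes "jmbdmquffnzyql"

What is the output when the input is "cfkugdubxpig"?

kugdubxpigcf

Each output is the input with this applied: move the first 2 characters to the end (rotate left by 2).
Applying that to "cfkugdubxpig" gives "kugdubxpigcf".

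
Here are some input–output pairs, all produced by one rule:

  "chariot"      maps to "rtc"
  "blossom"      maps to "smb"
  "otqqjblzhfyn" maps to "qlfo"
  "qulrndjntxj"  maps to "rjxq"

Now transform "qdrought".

ohq

What's happening: keep one character in every 3, starting at position 1 (positions 1st, 4th, 7th, ...), then move the first character to the end.
Starting from "qdrought": after the first operation, "qoh"; after the second, "ohq".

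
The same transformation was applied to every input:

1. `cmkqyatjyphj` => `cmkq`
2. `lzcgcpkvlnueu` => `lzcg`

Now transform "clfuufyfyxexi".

clfu

In each case the input is transformed by: keep only the first 4 characters.
So "clfuufyfyxexi" becomes "clfu".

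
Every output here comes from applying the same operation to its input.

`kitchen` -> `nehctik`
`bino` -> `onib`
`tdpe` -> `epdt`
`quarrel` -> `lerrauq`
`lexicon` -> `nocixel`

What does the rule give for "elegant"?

In each case the input is transformed by: reverse the string.
Doing the same to "elegant": "tnagele".

tnagele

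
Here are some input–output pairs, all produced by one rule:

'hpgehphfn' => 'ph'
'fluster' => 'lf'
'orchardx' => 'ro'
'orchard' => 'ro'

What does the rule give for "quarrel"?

uq

In each case the input is transformed by: reverse the string, then keep only the last 2 characters.
For "quarrel", step one produces "lerrauq"; step two turns that into "uq".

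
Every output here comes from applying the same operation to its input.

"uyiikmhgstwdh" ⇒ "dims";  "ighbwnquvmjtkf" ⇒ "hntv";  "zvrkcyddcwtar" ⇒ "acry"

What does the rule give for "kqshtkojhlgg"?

Each output is the input with this applied: keep one character in every 3, starting at position 3 (positions 3rd, 6th, 9th, ...), then sort the characters into alphabetical order.
Starting from "kqshtkojhlgg": after the first operation, "skhg"; after the second, "ghks".

ghks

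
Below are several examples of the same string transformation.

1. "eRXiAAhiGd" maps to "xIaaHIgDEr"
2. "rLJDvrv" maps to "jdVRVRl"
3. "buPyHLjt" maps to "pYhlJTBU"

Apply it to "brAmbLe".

aMBlEBR

Looking at the pairs, the operation is to flip the case of every letter, then move the first 2 characters to the end (rotate left by 2).
"brAmbLe" → "BRaMBlE" → "aMBlEBR".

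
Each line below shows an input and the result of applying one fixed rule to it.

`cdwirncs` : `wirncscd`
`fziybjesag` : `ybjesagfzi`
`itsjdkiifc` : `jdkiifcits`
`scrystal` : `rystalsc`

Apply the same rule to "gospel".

In each case the input is transformed by: move the last 2 characters to the front (rotate right by 2), then swap the front and back halves of the string.
Applying both steps to "gospel": "elgosp", then "ospelg".

ospelg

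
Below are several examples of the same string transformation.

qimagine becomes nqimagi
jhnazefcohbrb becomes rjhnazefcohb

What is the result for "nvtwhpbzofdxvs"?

vnvtwhpbzofdx

The rule is to delete the last character, then move the last character to the front.
Applying both steps to "nvtwhpbzofdxvs": "nvtwhpbzofdxv", then "vnvtwhpbzofdx".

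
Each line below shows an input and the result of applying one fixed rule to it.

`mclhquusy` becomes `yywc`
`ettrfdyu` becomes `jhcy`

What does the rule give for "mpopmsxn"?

qwbr

The pattern: shift every letter 4 places forward in the alphabet (wrapping around), then keep only the last 4 characters.
Applying both steps to "mpopmsxn": "qtstqwbr", then "qwbr".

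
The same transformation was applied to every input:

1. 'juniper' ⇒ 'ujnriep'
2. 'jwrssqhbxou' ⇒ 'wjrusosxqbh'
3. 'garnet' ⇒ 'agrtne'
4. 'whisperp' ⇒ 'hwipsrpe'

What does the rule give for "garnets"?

agrsnte

In each case the input is transformed by: move the first character to the end, then take characters alternately from the front and the back (1st, last, 2nd, 2nd-last, ...).
For "garnets", step one produces "arnetsg"; step two turns that into "agrsnte".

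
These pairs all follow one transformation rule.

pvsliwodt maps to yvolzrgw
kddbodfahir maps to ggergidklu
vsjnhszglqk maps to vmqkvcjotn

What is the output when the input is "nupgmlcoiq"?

Each output is the input with this applied: delete the first character, then shift every letter 3 places forward in the alphabet (wrapping around).
Applying both steps to "nupgmlcoiq": "upgmlcoiq", then "xsjpofrlt".

xsjpofrlt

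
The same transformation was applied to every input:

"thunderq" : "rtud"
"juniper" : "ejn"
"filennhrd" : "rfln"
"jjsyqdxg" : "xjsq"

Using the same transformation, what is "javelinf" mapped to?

njvl

Each output is the input with this applied: move the last 3 characters to the front (rotate right by 3), then keep every other character starting from the second (positions 2nd, 4th, 6th, ...).
"javelinf" → "infjavel" → "njvl".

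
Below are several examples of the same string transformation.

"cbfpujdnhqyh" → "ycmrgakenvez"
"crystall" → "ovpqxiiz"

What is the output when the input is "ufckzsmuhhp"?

czhwpjreemr

The transformation: move the first character to the end, then shift every letter 3 places backward in the alphabet (wrapping around).
Working it through for "ufckzsmuhhp": intermediate "fckzsmuhhpu", final "czhwpjreemr".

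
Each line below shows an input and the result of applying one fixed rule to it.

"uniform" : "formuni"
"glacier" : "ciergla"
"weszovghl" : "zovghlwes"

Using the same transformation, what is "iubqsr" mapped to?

qsriub

Rule — move the first 3 characters to the end (rotate left by 3).
For "iubqsr" the result is "qsriub".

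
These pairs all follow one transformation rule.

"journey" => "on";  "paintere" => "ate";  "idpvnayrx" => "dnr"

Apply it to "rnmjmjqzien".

nmzn

Rule — keep one character in every 3, starting at position 2 (positions 2nd, 5th, 8th, ...).
Applying that to "rnmjmjqzien" gives "nmzn".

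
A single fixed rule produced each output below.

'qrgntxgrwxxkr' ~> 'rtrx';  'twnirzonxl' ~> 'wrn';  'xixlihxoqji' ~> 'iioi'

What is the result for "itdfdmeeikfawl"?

tdefl

In each case the input is transformed by: keep one character in every 3, starting at position 2 (positions 2nd, 5th, 8th, ...).
Applying that to "itdfdmeeikfawl" gives "tdefl".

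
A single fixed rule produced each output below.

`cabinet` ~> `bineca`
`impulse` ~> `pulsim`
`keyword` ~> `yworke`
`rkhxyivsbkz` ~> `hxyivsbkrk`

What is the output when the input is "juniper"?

Looking at the pairs, the operation is to delete the last character, then move the first 2 characters to the end (rotate left by 2).
Starting from "juniper": after the first operation, "junipe"; after the second, "nipeju".

nipeju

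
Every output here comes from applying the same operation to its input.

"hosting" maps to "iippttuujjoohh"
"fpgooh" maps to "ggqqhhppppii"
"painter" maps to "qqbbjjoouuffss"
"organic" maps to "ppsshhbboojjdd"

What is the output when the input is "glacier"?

In each case the input is transformed by: shift every letter 1 place forward in the alphabet (wrapping around), then double every character.
Starting from "glacier": after the first operation, "hmbdjfs"; after the second, "hhmmbbddjjffss".

hhmmbbddjjffss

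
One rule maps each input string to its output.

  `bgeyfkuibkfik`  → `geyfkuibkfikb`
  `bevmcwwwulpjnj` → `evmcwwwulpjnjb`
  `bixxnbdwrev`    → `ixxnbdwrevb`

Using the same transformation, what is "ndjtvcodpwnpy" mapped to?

djtvcodpwnpyn

Looking at the pairs, the operation is to move the first character to the end.
"ndjtvcodpwnpy" → "djtvcodpwnpyn".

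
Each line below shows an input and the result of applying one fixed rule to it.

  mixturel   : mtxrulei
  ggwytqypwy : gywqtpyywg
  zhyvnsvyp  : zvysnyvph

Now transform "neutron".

The rule is to swap each adjacent pair of characters (1↔2, 3↔4, ...), then move the first character to the end.
Starting from "neutron": after the first operation, "entuorn"; after the second, "ntuorne".
(Check on "ggwytqypwy": → "ggywqtpyyw" → "gywqtpyywg" ✓)

ntuorne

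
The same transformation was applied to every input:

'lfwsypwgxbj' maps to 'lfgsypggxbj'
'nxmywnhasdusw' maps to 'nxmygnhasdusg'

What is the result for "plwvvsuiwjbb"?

In each case the input is transformed by: replace every "w" with "g".
For "plwvvsuiwjbb" the result is "plgvvsuigjbb".

plgvvsuigjbb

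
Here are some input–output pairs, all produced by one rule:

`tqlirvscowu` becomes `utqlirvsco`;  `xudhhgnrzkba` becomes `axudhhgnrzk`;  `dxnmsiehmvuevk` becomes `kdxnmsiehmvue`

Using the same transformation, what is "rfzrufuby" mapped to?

yrfzrufu

The rule is to move the last character to the front, then delete the last character.
So "rfzrufuby" becomes "yrfzrufu".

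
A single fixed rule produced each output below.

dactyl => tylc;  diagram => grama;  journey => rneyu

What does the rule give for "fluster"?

steru

What's happening: delete the first 2 characters, then move the first character to the end.
Applying that to "fluster" gives "steru".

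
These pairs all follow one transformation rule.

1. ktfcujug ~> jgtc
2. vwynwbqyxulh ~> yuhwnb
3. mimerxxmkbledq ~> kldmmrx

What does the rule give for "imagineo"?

nomg

Looking at the pairs, the operation is to swap the front and back halves of the string, then keep every other character starting from the second (positions 2nd, 4th, 6th, ...).
Starting from "imagineo": after the first operation, "ineoimag"; after the second, "nomg".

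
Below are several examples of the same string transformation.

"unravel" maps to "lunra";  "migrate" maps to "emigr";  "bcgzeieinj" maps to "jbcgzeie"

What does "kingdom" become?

mking

The rule is to move the last character to the front, then delete the last 2 characters.
Working it through for "kingdom": intermediate "mkingdo", final "mking".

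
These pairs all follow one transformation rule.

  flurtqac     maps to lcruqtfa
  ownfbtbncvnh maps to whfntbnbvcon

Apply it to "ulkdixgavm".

The rule is to swap the first and last characters, then swap each adjacent pair of characters (1↔2, 3↔4, ...).
For "ulkdixgavm", step one produces "mlkdixgavu"; step two turns that into "lmdkxiaguv".

lmdkxiaguv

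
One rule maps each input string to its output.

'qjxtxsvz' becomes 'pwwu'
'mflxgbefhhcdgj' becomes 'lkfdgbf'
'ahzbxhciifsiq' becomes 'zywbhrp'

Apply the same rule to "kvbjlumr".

The rule is to shift every letter 1 place backward in the alphabet (wrapping around), then keep every other character starting from the first (positions 1st, 3rd, 5th, ...).
Applying that to "kvbjlumr" gives "jakl".

jakl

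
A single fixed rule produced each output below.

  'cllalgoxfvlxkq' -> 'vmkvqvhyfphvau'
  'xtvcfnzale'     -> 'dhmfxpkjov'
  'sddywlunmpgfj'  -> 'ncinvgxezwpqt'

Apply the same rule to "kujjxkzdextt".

Each output is the input with this applied: shift every letter 10 places forward in the alphabet (wrapping around), then swap each adjacent pair of characters (1↔2, 3↔4, ...).
Working it through for "kujjxkzdextt": intermediate "uetthujnohdd", final "euttuhnjhodd".

euttuhnjhodd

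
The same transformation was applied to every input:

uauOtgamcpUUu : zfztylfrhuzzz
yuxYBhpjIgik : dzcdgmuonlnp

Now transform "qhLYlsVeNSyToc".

vmqdqxajsxdyth

What's happening: shift every letter 5 places forward in the alphabet (wrapping around), then convert every letter to lowercase.
For "qhLYlsVeNSyToc", step one produces "vmQDqxAjSXdYth"; step two turns that into "vmqdqxajsxdyth".
(Check on "yuxYBhpjIgik": → "dzcDGmuoNlnp" → "dzcdgmuonlnp" ✓)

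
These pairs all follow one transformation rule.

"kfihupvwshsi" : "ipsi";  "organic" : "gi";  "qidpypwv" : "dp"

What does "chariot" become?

ao

The rule is to keep one character in every 3, starting at position 3 (positions 3rd, 6th, 9th, ...).
"chariot" → "ao".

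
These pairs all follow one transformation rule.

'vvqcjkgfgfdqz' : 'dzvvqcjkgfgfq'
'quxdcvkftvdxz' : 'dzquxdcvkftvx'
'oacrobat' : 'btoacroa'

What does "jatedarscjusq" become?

uqjatedarscjs

What's happening: move the last 2 characters to the front (rotate right by 2), then swap the first and last characters.
Working it through for "jatedarscjusq": intermediate "sqjatedarscju", final "uqjatedarscjs".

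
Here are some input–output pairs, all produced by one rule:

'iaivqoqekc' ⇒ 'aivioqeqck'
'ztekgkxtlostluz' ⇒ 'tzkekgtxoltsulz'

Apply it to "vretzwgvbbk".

Looking at the pairs, the operation is to swap each adjacent pair of characters (1↔2, 3↔4, ...).
"vretzwgvbbk" → "rvtewzvgbbk".

rvtewzvgbbk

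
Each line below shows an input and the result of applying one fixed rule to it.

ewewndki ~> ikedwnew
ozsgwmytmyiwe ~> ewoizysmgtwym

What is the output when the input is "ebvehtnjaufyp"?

pyefbuvaejhnt

Each output is the input with this applied: move the last character to the front, then take characters alternately from the front and the back (1st, last, 2nd, 2nd-last, ...).
For "ebvehtnjaufyp", step one produces "pebvehtnjaufy"; step two turns that into "pyefbuvaejhnt".
(Check on "ewewndki": → "iewewndk" → "ikedwnew" ✓)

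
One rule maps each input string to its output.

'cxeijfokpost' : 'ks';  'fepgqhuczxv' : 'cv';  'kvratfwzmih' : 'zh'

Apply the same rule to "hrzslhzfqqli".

The transformation: keep one character in every 3, starting at position 2 (positions 2nd, 5th, 8th, ...), then delete the first 2 characters.
So "hrzslhzfqqli" becomes "fl".
(Check on "cxeijfokpost": → "xjks" → "ks" ✓)

fl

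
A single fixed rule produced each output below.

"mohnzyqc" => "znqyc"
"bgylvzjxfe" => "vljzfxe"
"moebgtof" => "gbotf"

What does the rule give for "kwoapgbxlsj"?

pabglxjs

Rule — delete the first 3 characters, then swap each adjacent pair of characters (1↔2, 3↔4, ...).
On "kwoapgbxlsj": the first step gives "apgbxlsj", and the second then gives "pabglxjs".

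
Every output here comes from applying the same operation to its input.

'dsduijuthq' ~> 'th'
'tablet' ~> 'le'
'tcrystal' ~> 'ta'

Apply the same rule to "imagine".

in

Each output is the input with this applied: move the last 3 characters to the front (rotate right by 3), then keep only the first 2 characters.
Working it through for "imagine": intermediate "ineimag", final "in".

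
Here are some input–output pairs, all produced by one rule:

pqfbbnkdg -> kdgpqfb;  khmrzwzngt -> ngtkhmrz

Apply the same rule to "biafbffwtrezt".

eztbiafbffw

Rule — move the last 3 characters to the front (rotate right by 3), then delete the last 2 characters.
Applying both steps to "biafbffwtrezt": "eztbiafbffwtr", then "eztbiafbffw".
(Check on "khmrzwzngt": → "ngtkhmrzwz" → "ngtkhmrz" ✓)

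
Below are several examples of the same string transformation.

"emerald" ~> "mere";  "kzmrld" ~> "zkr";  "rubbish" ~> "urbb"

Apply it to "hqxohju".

What's happening: swap each adjacent pair of characters (1↔2, 3↔4, ...), then delete the last 3 characters.
Working it through for "hqxohju": intermediate "qhoxjhu", final "qhox".

qhox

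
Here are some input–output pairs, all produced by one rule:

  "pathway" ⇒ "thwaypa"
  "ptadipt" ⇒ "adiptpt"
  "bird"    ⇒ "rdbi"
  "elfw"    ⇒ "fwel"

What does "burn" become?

rnbu

The pattern: move the first 2 characters to the end (rotate left by 2).
Doing the same to "burn": "rnbu".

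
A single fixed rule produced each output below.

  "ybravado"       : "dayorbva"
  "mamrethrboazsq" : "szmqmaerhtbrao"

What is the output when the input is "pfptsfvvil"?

The rule is to move the last 3 characters to the front (rotate right by 3), then swap each adjacent pair of characters (1↔2, 3↔4, ...).
For "pfptsfvvil", step one produces "vilpfptsfv"; step two turns that into "ivplpfstvf".

ivplpfstvf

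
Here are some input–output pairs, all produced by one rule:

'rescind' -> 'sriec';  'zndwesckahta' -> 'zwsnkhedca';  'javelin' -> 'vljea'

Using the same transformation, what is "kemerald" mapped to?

The rule is to delete the last 2 characters, then sort the characters into reverse alphabetical order.
Applying both steps to "kemerald": "kemera", then "rmkeea".

rmkeea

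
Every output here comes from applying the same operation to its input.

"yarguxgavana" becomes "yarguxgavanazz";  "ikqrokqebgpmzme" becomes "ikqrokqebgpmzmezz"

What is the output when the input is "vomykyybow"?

vomykyybowzz

Rule — append "zz".
Doing the same to "vomykyybow": "vomykyybowzz".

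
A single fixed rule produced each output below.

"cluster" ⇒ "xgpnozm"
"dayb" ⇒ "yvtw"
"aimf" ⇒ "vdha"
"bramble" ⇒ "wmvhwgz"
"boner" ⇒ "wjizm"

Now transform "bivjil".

Rule — shift every letter 5 places backward in the alphabet (wrapping around).
On "bivjil" that produces "wdqedg".

wdqedg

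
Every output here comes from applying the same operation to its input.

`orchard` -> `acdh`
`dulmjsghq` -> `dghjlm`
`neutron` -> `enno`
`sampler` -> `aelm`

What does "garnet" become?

aeg

The transformation: sort the characters into alphabetical order, then delete the last 3 characters.
Starting from "garnet": after the first operation, "aegnrt"; after the second, "aeg".
(Check on "sampler": → "aelmprs" → "aelm" ✓)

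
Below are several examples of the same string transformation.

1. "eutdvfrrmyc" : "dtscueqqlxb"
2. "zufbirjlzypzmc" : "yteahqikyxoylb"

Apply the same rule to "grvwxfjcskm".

fquvweibrjl

The pattern: shift every letter 1 place backward in the alphabet (wrapping around).
For "grvwxfjcskm" the result is "fquvweibrjl".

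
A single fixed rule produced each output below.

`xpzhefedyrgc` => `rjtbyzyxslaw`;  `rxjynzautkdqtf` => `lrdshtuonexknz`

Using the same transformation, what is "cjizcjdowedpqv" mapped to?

Rule — shift every letter 6 places backward in the alphabet (wrapping around).
For "cjizcjdowedpqv" the result is "wdctwdxiqyxjkp".

wdctwdxiqyxjkp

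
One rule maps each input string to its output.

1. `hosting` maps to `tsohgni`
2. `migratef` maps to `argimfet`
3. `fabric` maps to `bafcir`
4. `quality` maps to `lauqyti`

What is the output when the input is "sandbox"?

dnasxob

In each case the input is transformed by: move the last 3 characters to the front (rotate right by 3), then reverse the string.
Starting from "sandbox": after the first operation, "boxsand"; after the second, "dnasxob".
(Check on "quality": → "ityqual" → "lauqyti" ✓)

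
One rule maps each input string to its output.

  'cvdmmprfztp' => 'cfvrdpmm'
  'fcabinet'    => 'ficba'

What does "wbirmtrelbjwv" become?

wbblierrmt

The rule is to delete the last 3 characters, then take characters alternately from the front and the back (1st, last, 2nd, 2nd-last, ...).
Working it through for "wbirmtrelbjwv": intermediate "wbirmtrelb", final "wbblierrmt".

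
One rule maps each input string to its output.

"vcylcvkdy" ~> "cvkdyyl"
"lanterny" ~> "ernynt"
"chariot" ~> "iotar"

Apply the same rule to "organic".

nicga

Rule — delete the first 2 characters, then move the first 2 characters to the end (rotate left by 2).
On "organic": the first step gives "ganic", and the second then gives "nicga".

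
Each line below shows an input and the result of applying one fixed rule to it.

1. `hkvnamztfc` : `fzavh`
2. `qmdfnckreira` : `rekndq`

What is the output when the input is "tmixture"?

rtit

The pattern: keep every other character starting from the first (positions 1st, 3rd, 5th, ...), then reverse the string.
So "tmixture" becomes "rtit".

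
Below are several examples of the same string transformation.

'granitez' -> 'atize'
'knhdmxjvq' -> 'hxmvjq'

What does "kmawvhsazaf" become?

The pattern: swap each adjacent pair of characters (1↔2, 3↔4, ...), then delete the first 3 characters.
Starting from "kmawvhsazaf": after the first operation, "mkwahvasazf"; after the second, "ahvasazf".

ahvasazf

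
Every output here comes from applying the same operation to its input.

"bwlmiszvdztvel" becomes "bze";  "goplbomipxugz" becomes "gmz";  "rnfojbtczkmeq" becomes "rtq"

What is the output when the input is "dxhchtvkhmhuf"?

Each output is the input with this applied: keep every other character starting from the first (positions 1st, 3rd, 5th, ...), then keep one character in every 3, starting at position 1 (positions 1st, 4th, 7th, ...).
Applying both steps to "dxhchtvkhmhuf": "dhhvhhf", then "dvf".

dvf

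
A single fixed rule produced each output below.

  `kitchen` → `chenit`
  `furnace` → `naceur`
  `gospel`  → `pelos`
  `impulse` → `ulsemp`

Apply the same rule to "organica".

Looking at the pairs, the operation is to delete the first character, then move the first 2 characters to the end (rotate left by 2).
Starting from "organica": after the first operation, "rganica"; after the second, "anicarg".

anicarg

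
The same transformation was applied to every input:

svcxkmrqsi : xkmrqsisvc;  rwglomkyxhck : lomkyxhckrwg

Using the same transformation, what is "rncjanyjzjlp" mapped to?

janyjzjlprnc

What's happening: move the first 3 characters to the end (rotate left by 3).
On "rncjanyjzjlp" that produces "janyjzjlprnc".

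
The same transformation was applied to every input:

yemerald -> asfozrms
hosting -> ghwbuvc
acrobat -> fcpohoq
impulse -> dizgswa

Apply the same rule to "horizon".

What's happening: move the first 2 characters to the end (rotate left by 2), then shift every letter 12 places backward in the alphabet (wrapping around).
So "horizon" becomes "fwncbvc".

fwncbvc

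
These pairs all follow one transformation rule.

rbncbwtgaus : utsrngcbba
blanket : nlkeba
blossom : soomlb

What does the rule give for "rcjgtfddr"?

rrjgfddc

The pattern: sort the characters into reverse alphabetical order, then delete the first character.
Working it through for "rcjgtfddr": intermediate "trrjgfddc", final "rrjgfddc".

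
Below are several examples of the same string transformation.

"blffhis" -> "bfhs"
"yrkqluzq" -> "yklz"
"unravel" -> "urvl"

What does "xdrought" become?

xruh

The pattern: keep every other character starting from the first (positions 1st, 3rd, 5th, ...).
For "xdrought" the result is "xruh".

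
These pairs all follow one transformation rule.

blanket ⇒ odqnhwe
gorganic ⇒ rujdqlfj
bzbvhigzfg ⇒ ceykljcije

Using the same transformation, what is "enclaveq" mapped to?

The pattern: move the first character to the end, then shift every letter 3 places forward in the alphabet (wrapping around).
For "enclaveq", step one produces "nclaveqe"; step two turns that into "qfodyhth".

qfodyhth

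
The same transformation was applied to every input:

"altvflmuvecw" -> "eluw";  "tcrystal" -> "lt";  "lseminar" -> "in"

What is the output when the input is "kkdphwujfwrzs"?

hksw

Looking at the pairs, the operation is to sort the characters into alphabetical order, then keep one character in every 3, starting at position 3 (positions 3rd, 6th, 9th, ...).
On "kkdphwujfwrzs": the first step gives "dfhjkkprsuwwz", and the second then gives "hksw".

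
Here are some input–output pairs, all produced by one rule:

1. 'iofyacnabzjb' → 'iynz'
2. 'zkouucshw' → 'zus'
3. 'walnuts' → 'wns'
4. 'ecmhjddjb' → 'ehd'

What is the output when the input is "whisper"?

Each output is the input with this applied: keep one character in every 3, starting at position 1 (positions 1st, 4th, 7th, ...).
Doing the same to "whisper": "wsr".

wsr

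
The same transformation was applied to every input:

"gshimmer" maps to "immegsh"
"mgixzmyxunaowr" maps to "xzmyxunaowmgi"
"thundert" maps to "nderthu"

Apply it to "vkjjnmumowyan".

The rule is to delete the last character, then move the first 3 characters to the end (rotate left by 3).
Working it through for "vkjjnmumowyan": intermediate "vkjjnmumowya", final "jnmumowyavkj".

jnmumowyavkj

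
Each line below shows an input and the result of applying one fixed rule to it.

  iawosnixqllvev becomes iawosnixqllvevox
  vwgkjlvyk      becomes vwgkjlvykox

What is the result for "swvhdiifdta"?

The pattern: append "ox".
Doing the same to "swvhdiifdta": "swvhdiifdtaox".

swvhdiifdtaox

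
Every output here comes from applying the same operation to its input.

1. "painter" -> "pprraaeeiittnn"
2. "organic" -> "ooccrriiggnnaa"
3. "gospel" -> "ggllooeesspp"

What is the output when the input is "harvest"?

The rule is to take characters alternately from the front and the back (1st, last, 2nd, 2nd-last, ...), then double every character.
Working it through for "harvest": intermediate "htasrev", final "hhttaassrreevv".

hhttaassrreevv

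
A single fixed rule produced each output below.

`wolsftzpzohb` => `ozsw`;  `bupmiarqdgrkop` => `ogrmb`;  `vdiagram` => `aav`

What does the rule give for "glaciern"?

What's happening: keep one character in every 3, starting at position 1 (positions 1st, 4th, 7th, ...), then reverse the string.
On "glaciern" that produces "rcg".

rcg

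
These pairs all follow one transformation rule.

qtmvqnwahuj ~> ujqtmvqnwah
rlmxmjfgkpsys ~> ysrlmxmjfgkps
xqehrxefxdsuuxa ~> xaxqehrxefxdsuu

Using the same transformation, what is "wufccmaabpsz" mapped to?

Looking at the pairs, the operation is to move the last 2 characters to the front (rotate right by 2).
"wufccmaabpsz" → "szwufccmaabp".

szwufccmaabp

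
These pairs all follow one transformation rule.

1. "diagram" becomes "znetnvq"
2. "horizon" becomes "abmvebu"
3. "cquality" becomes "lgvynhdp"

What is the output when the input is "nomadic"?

pvqnzba

Each output is the input with this applied: shift every letter 13 places forward in the alphabet (wrapping around) — i.e. ROT13, then reverse the string.
Starting from "nomadic": after the first operation, "abznqvp"; after the second, "pvqnzba".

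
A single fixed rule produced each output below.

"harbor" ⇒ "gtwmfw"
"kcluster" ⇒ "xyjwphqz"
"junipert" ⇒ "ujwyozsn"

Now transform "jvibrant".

Each output is the input with this applied: swap the front and back halves of the string, then shift every letter 5 places forward in the alphabet (wrapping around).
For "jvibrant", step one produces "rantjvib"; step two turns that into "wfsyoang".

wfsyoang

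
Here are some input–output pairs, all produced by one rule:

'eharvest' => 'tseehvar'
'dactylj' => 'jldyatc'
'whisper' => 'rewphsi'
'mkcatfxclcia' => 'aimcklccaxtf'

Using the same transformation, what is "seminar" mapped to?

rasneim

The pattern: move the last character to the front, then take characters alternately from the front and the back (1st, last, 2nd, 2nd-last, ...).
Doing the same to "seminar": "rasneim".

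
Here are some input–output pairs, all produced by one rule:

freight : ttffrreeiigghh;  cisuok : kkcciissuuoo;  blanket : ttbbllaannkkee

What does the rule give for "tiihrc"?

Looking at the pairs, the operation is to move the last character to the front, then double every character.
On "tiihrc": the first step gives "ctiihr", and the second then gives "ccttiiiihhrr".

ccttiiiihhrr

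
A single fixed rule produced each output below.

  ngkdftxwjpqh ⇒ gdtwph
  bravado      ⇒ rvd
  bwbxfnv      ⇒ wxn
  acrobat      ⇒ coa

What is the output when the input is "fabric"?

arc

What's happening: keep every other character starting from the second (positions 2nd, 4th, 6th, ...).
So "fabric" becomes "arc".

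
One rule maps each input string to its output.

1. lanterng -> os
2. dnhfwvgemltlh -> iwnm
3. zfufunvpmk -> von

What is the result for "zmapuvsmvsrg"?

In each case the input is transformed by: shift every letter 1 place forward in the alphabet (wrapping around), then keep one character in every 3, starting at position 3 (positions 3rd, 6th, 9th, ...).
Starting from "zmapuvsmvsrg": after the first operation, "anbqvwtnwtsh"; after the second, "bwwh".

bwwh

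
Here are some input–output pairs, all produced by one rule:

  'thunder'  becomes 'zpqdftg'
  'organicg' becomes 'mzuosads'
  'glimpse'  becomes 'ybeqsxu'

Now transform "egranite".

mzufqqsd

What's happening: move the first 3 characters to the end (rotate left by 3), then shift every letter 12 places forward in the alphabet (wrapping around).
On "egranite": the first step gives "aniteegr", and the second then gives "mzufqqsd".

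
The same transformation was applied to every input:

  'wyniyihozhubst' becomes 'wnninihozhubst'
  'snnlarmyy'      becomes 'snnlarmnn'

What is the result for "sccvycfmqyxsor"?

Each output is the input with this applied: replace every "y" with "n".
Doing the same to "sccvycfmqyxsor": "sccvncfmqnxsor".

sccvncfmqnxsor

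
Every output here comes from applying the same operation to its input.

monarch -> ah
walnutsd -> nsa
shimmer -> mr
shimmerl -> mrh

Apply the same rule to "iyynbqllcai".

nlay

The rule is to move the first 2 characters to the end (rotate left by 2), then keep one character in every 3, starting at position 2 (positions 2nd, 5th, 8th, ...).
Applying both steps to "iyynbqllcai": "ynbqllcaiiy", then "nlay".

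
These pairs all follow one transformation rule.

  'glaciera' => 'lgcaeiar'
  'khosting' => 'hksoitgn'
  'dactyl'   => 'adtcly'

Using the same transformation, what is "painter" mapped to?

The transformation: swap each adjacent pair of characters (1↔2, 3↔4, ...).
For "painter" the result is "apnietr".

apnietr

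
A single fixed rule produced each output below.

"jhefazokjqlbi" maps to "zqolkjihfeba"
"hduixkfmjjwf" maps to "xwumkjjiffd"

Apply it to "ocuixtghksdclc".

The pattern: delete the first character, then sort the characters into reverse alphabetical order.
On "ocuixtghksdclc": the first step gives "cuixtghksdclc", and the second then gives "xutslkihgdccc".

xutslkihgdccc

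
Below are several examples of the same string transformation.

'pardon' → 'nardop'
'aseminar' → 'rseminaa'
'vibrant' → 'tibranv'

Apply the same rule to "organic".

The transformation: swap the first and last characters.
"organic" → "crganio".

crganio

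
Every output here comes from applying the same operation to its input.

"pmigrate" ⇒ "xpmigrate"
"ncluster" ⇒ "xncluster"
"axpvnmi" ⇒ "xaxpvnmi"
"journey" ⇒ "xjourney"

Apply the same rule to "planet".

In each case the input is transformed by: prepend "x".
Applying that to "planet" gives "xplanet".

xplanet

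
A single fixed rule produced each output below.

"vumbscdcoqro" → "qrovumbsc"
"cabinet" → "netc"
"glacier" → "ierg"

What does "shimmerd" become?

erdsh

The rule is to move the last 3 characters to the front (rotate right by 3), then delete the last 3 characters.
"shimmerd" → "erdsh".
(Check on "cabinet": → "netcabi" → "netc" ✓)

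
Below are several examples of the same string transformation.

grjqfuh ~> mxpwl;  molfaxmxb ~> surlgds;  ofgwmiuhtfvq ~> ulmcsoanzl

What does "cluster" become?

In each case the input is transformed by: shift every letter 6 places forward in the alphabet (wrapping around), then delete the last 2 characters.
Starting from "cluster": after the first operation, "irayzkx"; after the second, "irayz".
(Check on "molfaxmxb": → "surlgdsdh" → "surlgds" ✓)

irayz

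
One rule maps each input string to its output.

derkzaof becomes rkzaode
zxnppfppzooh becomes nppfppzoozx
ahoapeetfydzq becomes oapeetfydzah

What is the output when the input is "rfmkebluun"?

The transformation: delete the last character, then move the first 2 characters to the end (rotate left by 2).
On "rfmkebluun": the first step gives "rfmkebluu", and the second then gives "mkebluurf".
(Check on "derkzaof": → "derkzao" → "rkzaode" ✓)

mkebluurf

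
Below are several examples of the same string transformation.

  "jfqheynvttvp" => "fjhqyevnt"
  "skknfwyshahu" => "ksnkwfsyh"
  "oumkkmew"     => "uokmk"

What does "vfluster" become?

fvuls

The rule is to delete the last 3 characters, then swap each adjacent pair of characters (1↔2, 3↔4, ...).
For "vfluster", step one produces "vflus"; step two turns that into "fvuls".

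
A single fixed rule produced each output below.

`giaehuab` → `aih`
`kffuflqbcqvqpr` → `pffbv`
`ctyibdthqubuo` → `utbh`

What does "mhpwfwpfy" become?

fhf

Rule — move the last 3 characters to the front (rotate right by 3), then keep one character in every 3, starting at position 2 (positions 2nd, 5th, 8th, ...).
For "mhpwfwpfy", step one produces "pfymhpwfw"; step two turns that into "fhf".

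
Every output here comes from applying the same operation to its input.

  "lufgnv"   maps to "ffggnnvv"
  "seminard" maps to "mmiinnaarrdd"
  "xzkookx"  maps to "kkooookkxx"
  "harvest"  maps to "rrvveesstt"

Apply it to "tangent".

What's happening: delete the first 2 characters, then double every character.
Starting from "tangent": after the first operation, "ngent"; after the second, "nnggeenntt".

nnggeenntt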